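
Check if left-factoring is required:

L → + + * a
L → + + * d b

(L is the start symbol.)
Left-factoring is needed when two productions for the same non-terminal
share a common prefix on the right-hand side.

Productions for L:
  L → + + * a
  L → + + * d b

Found common prefix '+ + *' in productions for L

Answer: Yes, L has productions with common prefix '+ + *'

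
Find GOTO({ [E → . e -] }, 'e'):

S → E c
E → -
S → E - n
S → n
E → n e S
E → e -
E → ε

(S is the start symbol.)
GOTO(I, 'e') = CLOSURE({ [A → αX.β] : [A → α.Xβ] ∈ I, X = 'e' })

Items with dot before 'e', with the dot advanced:
  [E → . e -] → [E → e . -]
Closure adds nothing (no advanced item has the dot before a non-terminal).

GOTO = { [E → e . -] }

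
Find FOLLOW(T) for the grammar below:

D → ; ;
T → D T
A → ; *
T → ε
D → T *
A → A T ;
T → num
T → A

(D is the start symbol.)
To compute FOLLOW(T), find every occurrence of T on a right-hand side N → α T β: add FIRST(β) \ {ε}, and if β is empty or nullable also add FOLLOW(N). Iterate to a fixed point.

In T → D T: T is at the end; this adds FOLLOW(T) to itself — nothing new
In D → T *: T is followed by '*', add FIRST('*') \ {ε} = { '*' }
In A → A T ;: T is followed by ';', add FIRST(';') \ {ε} = { ';' }

Taking the union: FOLLOW(T) = { '*', ';' }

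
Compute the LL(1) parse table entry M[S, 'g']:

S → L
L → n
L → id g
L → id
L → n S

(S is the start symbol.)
To find M[S, 'g'], we find productions for S where 'g' is in the predict set (PREDICT(N → α) = (FIRST(α) \ {ε}) ∪ (FOLLOW(N) if α ⇒* ε)).

Relevant sets:
  FIRST(L) = { 'id', 'n' }

S → L: PREDICT = { 'id', 'n' }

M[S, 'g'] is empty (no production applies)

Answer: Empty (error entry)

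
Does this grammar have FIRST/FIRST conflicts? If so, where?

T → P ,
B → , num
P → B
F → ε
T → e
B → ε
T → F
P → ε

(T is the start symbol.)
FIRST sets of the non-terminals at (or reachable through a nullable prefix from) the front of some alternative:
  FIRST(P) = { ',', ε }
  FIRST(F) = { ε }
  FIRST(B) = { ',', ε }

Productions for T:
  T → P ,: FIRST = { ',' }
  T → e: FIRST = { 'e' }
  T → F: FIRST = { ε }
Productions for B:
  B → , num: FIRST = { ',' }
  B → ε: FIRST = { ε }
Productions for P:
  P → B: FIRST = { ',', ε }
  P → ε: FIRST = { ε }
F has only one production, so no FIRST/FIRST conflict is possible there.

Conflict for P: P → B and P → ε
  Overlap: { ε }

Answer: Yes. P → B / P → ε on { ε }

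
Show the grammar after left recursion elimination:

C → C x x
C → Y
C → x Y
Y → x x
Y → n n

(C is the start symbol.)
C is directly left-recursive. The standard transformation for
  A → A α₁ | ... | A α_m | β₁ | ... | β_n
is
  A  → β₁ A' | ... | β_n A'
  A' → α₁ A' | ... | α_m A' | ε

C → Y becomes C → Y C'
C → x Y becomes C → x Y C'
C → C x x becomes C' → x x C'
Add C' → ε

Productions for other non-terminals are unchanged:
  Y → x x
  Y → n n

Resulting grammar:
C → Y C'
C → x Y C'
C' → x x C'
C' → ε
Y → x x
Y → n n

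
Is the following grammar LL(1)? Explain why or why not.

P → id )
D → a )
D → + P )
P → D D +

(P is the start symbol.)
Yes, the grammar is LL(1).

A grammar is LL(1) if for each non-terminal N with multiple productions, the predict sets of those productions are pairwise disjoint, where PREDICT(N → α) = (FIRST(α) \ {ε}) ∪ (FOLLOW(N) if α ⇒* ε).

Relevant sets:
  FIRST(D) = { '+', 'a' }

For P:
  PREDICT(P → id ')') = { 'id' }
  PREDICT(P → D D '+') = { '+', 'a' }
For D:
  PREDICT(D → a ')') = { 'a' }
  PREDICT(D → '+' P ')') = { '+' }

All predict sets are disjoint. The grammar IS LL(1).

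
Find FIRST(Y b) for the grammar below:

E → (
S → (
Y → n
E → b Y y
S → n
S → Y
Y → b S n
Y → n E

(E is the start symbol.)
{ 'b', 'n' }

FIRST sets of the non-terminals involved (from the grammar, by fixed-point iteration):
  FIRST(Y) = { 'b', 'n' }

To compute FIRST(Y b), process the symbols left to right:
Symbol Y is a non-terminal. Add FIRST(Y) \ {ε} = { 'b', 'n' }
Y is not nullable (ε ∉ FIRST(Y)), so stop here.
FIRST(Y b) = { 'b', 'n' }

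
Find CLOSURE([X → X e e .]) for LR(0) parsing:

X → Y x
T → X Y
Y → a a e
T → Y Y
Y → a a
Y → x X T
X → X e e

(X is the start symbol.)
To compute CLOSURE, for each item [A → α.Bβ] where B is a non-terminal, add [B → .γ] for all productions B → γ; repeat for the newly added items until nothing changes.

Start with: [X → X e e .]
The dot is at the end, so nothing is added.

CLOSURE = { [X → X e e .] }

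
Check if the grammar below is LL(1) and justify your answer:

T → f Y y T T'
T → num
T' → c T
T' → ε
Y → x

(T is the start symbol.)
Relevant sets:
  FOLLOW(T') = { $, 'c' }

For T:
  PREDICT(T → f Y y T T') = { 'f' }
  PREDICT(T → num) = { 'num' }
For T':
  PREDICT(T' → c T) = { 'c' }
  PREDICT(T' → ε) = { $, 'c' }
Y has a single production, so nothing to check there.

Conflict found: Predict set conflict for T': { 'c' }
The grammar is NOT LL(1).

Answer: No. Predict set conflict for T': { 'c' }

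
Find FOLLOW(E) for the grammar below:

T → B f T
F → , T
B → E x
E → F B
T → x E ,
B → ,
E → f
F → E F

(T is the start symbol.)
{ ',', 'f', 'x' }

To compute FOLLOW(E), find every occurrence of E on a right-hand side N → α E β: add FIRST(β) \ {ε}, and if β is empty or nullable also add FOLLOW(N). Iterate to a fixed point.

In B → E x: E is followed by x, add FIRST(x) \ {ε} = { 'x' }
In T → x E ,: E is followed by ',', add FIRST(',') \ {ε} = { ',' }
In F → E F: E is followed by F, add FIRST(F) \ {ε} = { ',', 'f' }

Taking the union: FOLLOW(E) = { ',', 'f', 'x' }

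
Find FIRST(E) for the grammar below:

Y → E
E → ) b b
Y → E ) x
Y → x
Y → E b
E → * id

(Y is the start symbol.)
From E → ) b b:
  - ')' is a terminal: add ')' and stop
From E → * id:
  - '*' is a terminal: add '*' and stop

Collecting: FIRST(E) = { ')', '*' }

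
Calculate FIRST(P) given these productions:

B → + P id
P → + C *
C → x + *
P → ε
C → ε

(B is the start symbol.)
{ '+', ε }

To compute FIRST(P), examine every production with P on the left-hand side, reading each right-hand side left to right until a non-nullable symbol is reached.

From P → + C *:
  - '+' is a terminal: add '+' and stop
From P → ε:
  - ε-production, so ε ∈ FIRST(P)

Collecting: FIRST(P) = { '+', ε }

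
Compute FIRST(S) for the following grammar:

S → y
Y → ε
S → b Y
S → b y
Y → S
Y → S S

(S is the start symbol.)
To compute FIRST(S), examine every production with S on the left-hand side, reading each right-hand side left to right until a non-nullable symbol is reached.

From S → y:
  - y is a terminal: add 'y' and stop
From S → b Y:
  - b is a terminal: add 'b' and stop
From S → b y:
  - b is a terminal: add 'b' and stop

Collecting: FIRST(S) = { 'b', 'y' }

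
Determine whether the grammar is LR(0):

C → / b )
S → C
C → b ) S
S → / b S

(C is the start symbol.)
Yes, the grammar is LR(0)

A grammar is LR(0) if no state in the canonical LR(0) collection has:
  - both a shift item (dot before a terminal) and a complete item (shift-reduce conflict), or
  - two or more complete items (reduce-reduce conflict; the accept item [C' → C .] counts as a complete item here).

Augment with C' → C and build the canonical LR(0) collection (I0 = CLOSURE({[C' → . C]}), then GOTO on every symbol after a dot until no new states appear). It has 12 states:
  I0: { [C → . / b )], [C → . b ) S], [C' → . C] }  — shift
  I1: { [C → / . b )] }  — shift
  I2: { [C' → C .] }  — accept
  I3: { [C → b . ) S] }  — shift
  I4: { [C → . / b )], [C → . b ) S], [C → b ) . S], [S → . / b S], [S → . C] }  — shift
  I5: { [C → / . b )], [S → / . b S] }  — shift
  I6: { [S → C .] }  — reduce
  I7: { [C → b ) S .] }  — reduce
  I8: { [C → . / b )], [C → . b ) S], [C → / b . )], [S → . / b S], [S → . C], [S → / b . S] }  — shift
  I9: { [C → / b ) .] }  — reduce
  I10: { [S → / b S .] }  — reduce
  I11: { [C → / b . )] }  — shift

Every state is either a pure shift/goto state or contains exactly one complete item and nothing to shift — no conflicts. The grammar is LR(0).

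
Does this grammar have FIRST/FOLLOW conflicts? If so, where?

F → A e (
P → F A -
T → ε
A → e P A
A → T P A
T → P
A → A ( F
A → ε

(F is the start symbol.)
A FIRST/FOLLOW conflict occurs when a non-terminal N has a nullable alternative N → β (β ⇒* ε) and another alternative N → α with FIRST(α) ∩ FOLLOW(N) ≠ ∅: on such a lookahead the parser cannot decide between expanding α and letting N vanish via β.

Nullable non-terminals: A, T.
FIRST sets used below: FIRST(T) = { '(', 'e', ε }, FIRST(P) = { '(', 'e' }, FIRST(A) = { '(', 'e', ε }

A: nullable alternative(s) A → ε; FOLLOW(A) = { '(', '-', 'e' }
  A → e P A: FIRST \ {ε} = { 'e' } — overlaps FOLLOW(A) on { 'e' }: CONFLICT
  A → T P A: FIRST \ {ε} = { '(', 'e' } — overlaps FOLLOW(A) on { '(', 'e' }: CONFLICT
  A → A ( F: FIRST \ {ε} = { '(', 'e' } — overlaps FOLLOW(A) on { '(', 'e' }: CONFLICT
  A → ε: FIRST \ {ε} = { } — this is the only nullable alternative, skip

T: nullable alternative(s) T → ε; FOLLOW(T) = { '(', 'e' }
  T → ε: FIRST \ {ε} = { } — this is the only nullable alternative, skip
  T → P: FIRST \ {ε} = { '(', 'e' } — overlaps FOLLOW(T) on { '(', 'e' }: CONFLICT

F, P have no nullable alternative, so no FIRST/FOLLOW check is needed there.

So the grammar has 4 FIRST/FOLLOW conflicts (marked CONFLICT above).

Answer: Yes. T → P with FOLLOW(T) on { '(', 'e' }; A → e P A with FOLLOW(A) on { 'e' }; A → T P A with FOLLOW(A) on { '(', 'e' }; A → A '(' F with FOLLOW(A) on { '(', 'e' }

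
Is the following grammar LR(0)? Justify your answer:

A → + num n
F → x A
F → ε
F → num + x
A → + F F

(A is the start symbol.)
No. Shift-reduce conflict between [F → .] and [A → + . num n]

A grammar is LR(0) if no state in the canonical LR(0) collection has:
  - both a shift item (dot before a terminal) and a complete item (shift-reduce conflict), or
  - two or more complete items (reduce-reduce conflict; the accept item [A' → A .] counts as a complete item here).

Augment with A' → A and build the canonical LR(0) collection (I0 = CLOSURE({[A' → . A]}), then GOTO on every symbol after a dot until no new states appear). It has 12 states:
  I0: { [A → . + F F], [A → . + num n], [A' → . A] }  — shift
  I1: { [A → + . F F], [A → + . num n], [F → . num + x], [F → . x A], [F → .] }  — shift, reduce
  I2: { [A' → A .] }  — accept
  I3: { [A → + F . F], [F → . num + x], [F → . x A], [F → .] }  — shift, reduce
  I4: { [A → + num . n], [F → num . + x] }  — shift
  I5: { [A → . + F F], [A → . + num n], [F → x . A] }  — shift
  I6: { [F → x A .] }  — reduce
  I7: { [F → num + . x] }  — shift
  I8: { [A → + num n .] }  — reduce
  I9: { [F → num + x .] }  — reduce
  I10: { [A → + F F .] }  — reduce
  I11: { [F → num . + x] }  — shift

Conflict in state I1:
  Shift-reduce conflict between [F → .] and [A → + . num n]
So the grammar is NOT LR(0).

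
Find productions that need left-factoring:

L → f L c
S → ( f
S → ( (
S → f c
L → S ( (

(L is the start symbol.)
Yes, S has productions with common prefix '('

Left-factoring is needed when two productions for the same non-terminal
share a common prefix on the right-hand side.

Productions for L:
  L → f L c
  L → S ( (
Productions for S:
  S → ( f
  S → ( (
  S → f c

Found common prefix '(' in productions for S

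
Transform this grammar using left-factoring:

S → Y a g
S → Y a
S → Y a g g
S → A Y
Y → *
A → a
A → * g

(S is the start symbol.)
Left-factoring transforms A → αβ₁ | αβ₂ into A → αA' and A' → β₁ | β₂
(α is the longest common prefix among the alternatives). Repeat until
no nonterminal has two alternatives with a common prefix.

Round 1: S has alternatives sharing prefix 'Y a'. Introduce S': S → Y a S'
  Add: S' → g
  Add: S' → ε
  Add: S' → g g

Round 2: S' has alternatives sharing prefix 'g'. Introduce S'': S' → g S''
  Add: S'' → ε
  Add: S'' → g

No remaining common prefixes — done.

Resulting grammar:
S → Y a S'
S' → g S''
S'' → ε
S'' → g
S' → ε
S → A Y
Y → *
A → a
A → * g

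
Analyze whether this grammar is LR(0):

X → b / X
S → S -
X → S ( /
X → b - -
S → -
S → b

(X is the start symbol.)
A grammar is LR(0) if no state in the canonical LR(0) collection has:
  - both a shift item (dot before a terminal) and a complete item (shift-reduce conflict), or
  - two or more complete items (reduce-reduce conflict; the accept item [X' → X .] counts as a complete item here).

Augment with X' → X and build the canonical LR(0) collection (I0 = CLOSURE({[X' → . X]}), then GOTO on every symbol after a dot until no new states appear). It has 12 states:
  I0: { [S → . -], [S → . S -], [S → . b], [X → . S ( /], [X → . b - -], [X → . b / X], [X' → . X] }  — shift
  I1: { [S → - .] }  — reduce
  I2: { [S → S . -], [X → S . ( /] }  — shift
  I3: { [X' → X .] }  — accept
  I4: { [S → b .], [X → b . - -], [X → b . / X] }  — shift, reduce
  I5: { [X → b - . -] }  — shift
  I6: { [S → . -], [S → . S -], [S → . b], [X → . S ( /], [X → . b - -], [X → . b / X], [X → b / . X] }  — shift
  I7: { [X → b / X .] }  — reduce
  I8: { [X → b - - .] }  — reduce
  I9: { [X → S ( . /] }  — shift
  I10: { [S → S - .] }  — reduce
  I11: { [X → S ( / .] }  — reduce

Conflict in state I4:
  Shift-reduce conflict between [S → b .] and [X → b . - -]
So the grammar is NOT LR(0).

Answer: No. Shift-reduce conflict between [S → b .] and [X → b . - -]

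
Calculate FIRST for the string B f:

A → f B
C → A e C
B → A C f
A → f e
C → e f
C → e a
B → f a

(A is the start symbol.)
{ 'f' }

FIRST sets of the non-terminals involved (from the grammar, by fixed-point iteration):
  FIRST(B) = { 'f' }

To compute FIRST(B f), process the symbols left to right:
Symbol B is a non-terminal. Add FIRST(B) \ {ε} = { 'f' }
B is not nullable (ε ∉ FIRST(B)), so stop here.
FIRST(B f) = { 'f' }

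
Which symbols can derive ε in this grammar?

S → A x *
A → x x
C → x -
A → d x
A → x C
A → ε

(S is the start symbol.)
{ 'A' }

A non-terminal is nullable if it can derive ε (the empty string): either it has an ε-production, or it has a production whose right-hand side consists entirely of nullable non-terminals.

ε-productions: A → ε
So A is immediately nullable.
No further non-terminal can be added: every production for the remaining non-terminals contains a terminal or a non-nullable non-terminal.
Nullable = { 'A' }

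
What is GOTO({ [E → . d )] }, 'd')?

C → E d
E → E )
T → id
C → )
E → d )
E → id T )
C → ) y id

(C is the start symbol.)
{ [E → d . )] }

GOTO(I, 'd') = CLOSURE({ [A → αX.β] : [A → α.Xβ] ∈ I, X = 'd' })

Items with dot before 'd', with the dot advanced:
  [E → . d )] → [E → d . )]
Closure adds nothing (no advanced item has the dot before a non-terminal).

GOTO = { [E → d . )] }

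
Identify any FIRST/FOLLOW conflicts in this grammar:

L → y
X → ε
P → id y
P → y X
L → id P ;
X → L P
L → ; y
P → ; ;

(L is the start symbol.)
Nullable non-terminals: X.
FIRST sets used below: FIRST(L) = { ';', 'id', 'y' }

X: nullable alternative(s) X → ε; FOLLOW(X) = { ';' }
  X → ε: FIRST \ {ε} = { } — this is the only nullable alternative, skip
  X → L P: FIRST \ {ε} = { ';', 'id', 'y' } — overlaps FOLLOW(X) on { ';' }: CONFLICT

L, P have no nullable alternative, so no FIRST/FOLLOW check is needed there.

So the grammar has 1 FIRST/FOLLOW conflict (marked CONFLICT above).

Answer: Yes. X → L P with FOLLOW(X) on { ';' }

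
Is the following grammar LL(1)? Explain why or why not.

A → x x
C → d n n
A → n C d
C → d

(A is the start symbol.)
A grammar is LL(1) if for each non-terminal N with multiple productions, the predict sets of those productions are pairwise disjoint, where PREDICT(N → α) = (FIRST(α) \ {ε}) ∪ (FOLLOW(N) if α ⇒* ε).

For A:
  PREDICT(A → x x) = { 'x' }
  PREDICT(A → n C d) = { 'n' }
For C:
  PREDICT(C → d n n) = { 'd' }
  PREDICT(C → d) = { 'd' }

Conflict found: Predict set conflict for C: { 'd' }
The grammar is NOT LL(1).

Answer: No. Predict set conflict for C: { 'd' }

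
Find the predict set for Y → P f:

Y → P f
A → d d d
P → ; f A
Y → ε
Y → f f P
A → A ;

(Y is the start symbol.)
{ ';' }

PREDICT(Y → P f) = (FIRST(RHS) \ {ε}) ∪ (FOLLOW(Y) if ε ∈ FIRST(RHS), i.e. RHS ⇒* ε)
FIRST(P) = { ';' }
FIRST(P f) = { ';' }
ε ∉ FIRST(P f), so FOLLOW(Y) is not added.
PREDICT(Y → P f) = { ';' }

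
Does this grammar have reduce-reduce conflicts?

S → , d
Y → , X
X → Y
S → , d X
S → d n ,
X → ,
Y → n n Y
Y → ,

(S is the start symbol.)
Augment with S' → S and build the canonical LR(0) collection (I0 = CLOSURE({[S' → . S]}), then GOTO on every symbol after a dot until no new states appear). It has 15 states:
  I0: { [S → . , d X], [S → . , d], [S → . d n ,], [S' → . S] }  — shift
  I1: { [S → , . d X], [S → , . d] }  — shift
  I2: { [S' → S .] }  — accept
  I3: { [S → d . n ,] }  — shift
  I4: { [S → d n . ,] }  — shift
  I5: { [S → d n , .] }  — reduce
  I6: { [S → , d . X], [S → , d .], [X → . ,], [X → . Y], [Y → . , X], [Y → . ,], [Y → . n n Y] }  — shift, reduce
  I7: { [X → , .], [X → . ,], [X → . Y], [Y → , . X], [Y → , .], [Y → . , X], [Y → . ,], [Y → . n n Y] }  — shift, 2 reduces
  I8: { [S → , d X .] }  — reduce
  I9: { [X → Y .] }  — reduce
  I10: { [Y → n . n Y] }  — shift
  I11: { [Y → . , X], [Y → . ,], [Y → . n n Y], [Y → n n . Y] }  — shift
  I12: { [X → . ,], [X → . Y], [Y → , . X], [Y → , .], [Y → . , X], [Y → . ,], [Y → . n n Y] }  — shift, reduce
  I13: { [Y → n n Y .] }  — reduce
  I14: { [Y → , X .] }  — reduce

I7 contains complete items [X → , .], [Y → , .] — reduce-reduce conflict.

Answer: Yes — I7: [X → , .] vs [Y → , .]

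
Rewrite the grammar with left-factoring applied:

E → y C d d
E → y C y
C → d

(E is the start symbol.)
Left-factoring transforms A → αβ₁ | αβ₂ into A → αA' and A' → β₁ | β₂
(α is the longest common prefix among the alternatives). Repeat until
no nonterminal has two alternatives with a common prefix.

Round 1: E has alternatives sharing prefix 'y C'. Introduce E': E → y C E'
  Add: E' → d d
  Add: E' → y

No remaining common prefixes — done.

Resulting grammar:
E → y C E'
E' → d d
E' → y
C → d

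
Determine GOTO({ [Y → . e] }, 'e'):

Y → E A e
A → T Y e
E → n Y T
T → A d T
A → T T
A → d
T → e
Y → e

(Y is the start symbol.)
{ [Y → e .] }

GOTO(I, 'e') = CLOSURE({ [A → αX.β] : [A → α.Xβ] ∈ I, X = 'e' })

Items with dot before 'e', with the dot advanced:
  [Y → . e] → [Y → e .]
Closure adds nothing (no advanced item has the dot before a non-terminal).

GOTO = { [Y → e .] }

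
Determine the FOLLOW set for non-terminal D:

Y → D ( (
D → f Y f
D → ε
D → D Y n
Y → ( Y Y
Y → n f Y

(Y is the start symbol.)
To compute FOLLOW(D), find every occurrence of D on a right-hand side N → α D β: add FIRST(β) \ {ε}, and if β is empty or nullable also add FOLLOW(N). Iterate to a fixed point.

In Y → D ( (: D is followed by '(' '(', add FIRST('(' '(') \ {ε} = { '(' }
In D → D Y n: D is followed by Y n, add FIRST(Y n) \ {ε} = { '(', 'f', 'n' }

Taking the union: FOLLOW(D) = { '(', 'f', 'n' }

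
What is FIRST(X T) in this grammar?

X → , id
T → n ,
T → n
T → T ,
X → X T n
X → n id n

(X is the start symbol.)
FIRST sets of the non-terminals involved (from the grammar, by fixed-point iteration):
  FIRST(X) = { ',', 'n' }

To compute FIRST(X T), process the symbols left to right:
Symbol X is a non-terminal. Add FIRST(X) \ {ε} = { ',', 'n' }
X is not nullable (ε ∉ FIRST(X)), so stop here.
FIRST(X T) = { ',', 'n' }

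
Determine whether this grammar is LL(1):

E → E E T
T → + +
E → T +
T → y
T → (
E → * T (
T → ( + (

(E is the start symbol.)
No. Predict set conflict for E: { '(', '+', 'y' }

A grammar is LL(1) if for each non-terminal N with multiple productions, the predict sets of those productions are pairwise disjoint, where PREDICT(N → α) = (FIRST(α) \ {ε}) ∪ (FOLLOW(N) if α ⇒* ε).

Relevant sets:
  FIRST(E) = { '(', '*', '+', 'y' }
  FIRST(T) = { '(', '+', 'y' }

For E:
  PREDICT(E → E E T) = { '(', '*', '+', 'y' }
  PREDICT(E → T '+') = { '(', '+', 'y' }
  PREDICT(E → '*' T '(') = { '*' }
For T:
  PREDICT(T → '+' '+') = { '+' }
  PREDICT(T → y) = { 'y' }
  PREDICT(T → '(') = { '(' }
  PREDICT(T → '(' '+' '(') = { '(' }

Conflict found: Predict set conflict for E: { '(', '+', 'y' }
The grammar is NOT LL(1).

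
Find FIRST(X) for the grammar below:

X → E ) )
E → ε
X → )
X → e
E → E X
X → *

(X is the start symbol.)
To compute FIRST(X), examine every production with X on the left-hand side, reading each right-hand side left to right until a non-nullable symbol is reached.

FIRST sets of the other non-terminals involved (by the same procedure, iterated to a fixed point):
  FIRST(E) = { ')', '*', 'e', ε }

From X → E ) ):
  - E is a non-terminal: add FIRST(E) \ {ε} = { ')', '*', 'e' }
    E is nullable, so continue to the next symbol
  - ')' is a terminal: add ')' and stop
From X → ):
  - ')' is a terminal: add ')' and stop
From X → e:
  - e is a terminal: add 'e' and stop
From X → *:
  - '*' is a terminal: add '*' and stop

Collecting: FIRST(X) = { ')', '*', 'e' }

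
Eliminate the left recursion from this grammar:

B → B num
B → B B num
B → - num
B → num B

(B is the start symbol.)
B → - num B'
B → num B B'
B' → num B'
B' → B num B'
B' → ε

B is directly left-recursive. The standard transformation for
  A → A α₁ | ... | A α_m | β₁ | ... | β_n
is
  A  → β₁ A' | ... | β_n A'
  A' → α₁ A' | ... | α_m A' | ε

B → - num becomes B → - num B'
B → num B becomes B → num B B'
B → B num becomes B' → num B'
B → B B num becomes B' → B num B'
Add B' → ε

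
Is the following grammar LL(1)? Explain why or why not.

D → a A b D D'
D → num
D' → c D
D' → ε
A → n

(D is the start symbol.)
A grammar is LL(1) if for each non-terminal N with multiple productions, the predict sets of those productions are pairwise disjoint, where PREDICT(N → α) = (FIRST(α) \ {ε}) ∪ (FOLLOW(N) if α ⇒* ε).

Relevant sets:
  FOLLOW(D') = { $, 'c' }

For D:
  PREDICT(D → a A b D D') = { 'a' }
  PREDICT(D → num) = { 'num' }
For D':
  PREDICT(D' → c D) = { 'c' }
  PREDICT(D' → ε) = { $, 'c' }
A has a single production, so nothing to check there.

Conflict found: Predict set conflict for D': { 'c' }
The grammar is NOT LL(1).

Answer: No. Predict set conflict for D': { 'c' }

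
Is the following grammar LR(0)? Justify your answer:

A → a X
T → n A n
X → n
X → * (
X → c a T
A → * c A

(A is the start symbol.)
A grammar is LR(0) if no state in the canonical LR(0) collection has:
  - both a shift item (dot before a terminal) and a complete item (shift-reduce conflict), or
  - two or more complete items (reduce-reduce conflict; the accept item [A' → A .] counts as a complete item here).

Augment with A' → A and build the canonical LR(0) collection (I0 = CLOSURE({[A' → . A]}), then GOTO on every symbol after a dot until no new states appear). It has 16 states:
  I0: { [A → . * c A], [A → . a X], [A' → . A] }  — shift
  I1: { [A → * . c A] }  — shift
  I2: { [A' → A .] }  — accept
  I3: { [A → a . X], [X → . * (], [X → . c a T], [X → . n] }  — shift
  I4: { [X → * . (] }  — shift
  I5: { [A → a X .] }  — reduce
  I6: { [X → c . a T] }  — shift
  I7: { [X → n .] }  — reduce
  I8: { [T → . n A n], [X → c a . T] }  — shift
  I9: { [X → c a T .] }  — reduce
  I10: { [A → . * c A], [A → . a X], [T → n . A n] }  — shift
  I11: { [T → n A . n] }  — shift
  I12: { [T → n A n .] }  — reduce
  I13: { [X → * ( .] }  — reduce
  I14: { [A → * c . A], [A → . * c A], [A → . a X] }  — shift
  I15: { [A → * c A .] }  — reduce

Every state is either a pure shift/goto state or contains exactly one complete item and nothing to shift — no conflicts. The grammar is LR(0).

Answer: Yes, the grammar is LR(0)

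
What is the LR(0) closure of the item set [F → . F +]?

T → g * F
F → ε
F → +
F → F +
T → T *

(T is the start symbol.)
Start with: [F → . F +]
  [F → . F +] has the dot before F: add [F → .], [F → . +]
No further items can be added.

CLOSURE = { [F → . +], [F → . F +], [F → .] }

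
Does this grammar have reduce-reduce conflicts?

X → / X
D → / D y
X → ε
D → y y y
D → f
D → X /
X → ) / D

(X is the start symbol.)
Augment with X' → X and build the canonical LR(0) collection (I0 = CLOSURE({[X' → . X]}), then GOTO on every symbol after a dot until no new states appear). It has 17 states:
  I0: { [X → . ) / D], [X → . / X], [X → .], [X' → . X] }  — shift, reduce
  I1: { [X → ) . / D] }  — shift
  I2: { [X → . ) / D], [X → . / X], [X → .], [X → / . X] }  — shift, reduce
  I3: { [X' → X .] }  — accept
  I4: { [X → / X .] }  — reduce
  I5: { [D → . / D y], [D → . X /], [D → . f], [D → . y y y], [X → ) / . D], [X → . ) / D], [X → . / X], [X → .] }  — shift, reduce
  I6: { [D → . / D y], [D → . X /], [D → . f], [D → . y y y], [D → / . D y], [X → . ) / D], [X → . / X], [X → .], [X → / . X] }  — shift, reduce
  I7: { [X → ) / D .] }  — reduce
  I8: { [D → X . /] }  — shift
  I9: { [D → f .] }  — reduce
  I10: { [D → y . y y] }  — shift
  I11: { [D → y y . y] }  — shift
  I12: { [D → y y y .] }  — reduce
  I13: { [D → X / .] }  — reduce
  I14: { [D → / D . y] }  — shift
  I15: { [D → X . /], [X → / X .] }  — shift, reduce
  I16: { [D → / D y .] }  — reduce

No state contains more than one complete item.

Answer: No reduce-reduce conflicts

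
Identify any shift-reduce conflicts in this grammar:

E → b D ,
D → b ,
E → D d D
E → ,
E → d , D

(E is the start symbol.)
A shift-reduce conflict occurs when an LR(0) state has both:
  - a complete (reduce) item [A → α .] (dot at the end), and
  - a shift item [B → β . c γ] (dot before a terminal).

Augment with E' → E and build the canonical LR(0) collection (I0 = CLOSURE({[E' → . E]}), then GOTO on every symbol after a dot until no new states appear). It has 14 states:
  I0: { [D → . b ,], [E → . ,], [E → . D d D], [E → . b D ,], [E → . d , D], [E' → . E] }  — shift
  I1: { [E → , .] }  — reduce
  I2: { [E → D . d D] }  — shift
  I3: { [E' → E .] }  — accept
  I4: { [D → . b ,], [D → b . ,], [E → b . D ,] }  — shift
  I5: { [E → d . , D] }  — shift
  I6: { [D → . b ,], [E → d , . D] }  — shift
  I7: { [E → d , D .] }  — reduce
  I8: { [D → b . ,] }  — shift
  I9: { [D → b , .] }  — reduce
  I10: { [E → b D . ,] }  — shift
  I11: { [E → b D , .] }  — reduce
  I12: { [D → . b ,], [E → D d . D] }  — shift
  I13: { [E → D d D .] }  — reduce

No state contains both a complete item and a shift item.

Answer: No shift-reduce conflicts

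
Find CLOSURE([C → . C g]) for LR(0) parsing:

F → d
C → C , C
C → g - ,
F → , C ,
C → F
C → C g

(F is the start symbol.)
To compute CLOSURE, for each item [A → α.Bβ] where B is a non-terminal, add [B → .γ] for all productions B → γ; repeat for the newly added items until nothing changes.

Start with: [C → . C g]
  [C → . C g] has the dot before C: add [C → . C , C], [C → . g - ,], [C → . F]
  [C → . F] has the dot before F: add [F → . d], [F → . , C ,]
No further items can be added.

CLOSURE = { [C → . C , C], [C → . C g], [C → . F], [C → . g - ,], [F → . , C ,], [F → . d] }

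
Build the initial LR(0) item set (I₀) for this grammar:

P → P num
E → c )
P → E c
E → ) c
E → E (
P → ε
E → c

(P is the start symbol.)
{ [E → . ) c], [E → . E (], [E → . c )], [E → . c], [P → . E c], [P → . P num], [P → .], [P' → . P] }

First, augment the grammar with P' → P
I₀ = CLOSURE({ [P' → . P] }):
  [P' → . P] has the dot before P: add [P → . P num], [P → . E c], [P → .]
  [P → . E c] has the dot before E: add [E → . c )], [E → . ) c], [E → . E (], [E → . c]
No further items can be added.

I₀ = { [E → . ) c], [E → . E (], [E → . c )], [E → . c], [P → . E c], [P → . P num], [P → .], [P' → . P] }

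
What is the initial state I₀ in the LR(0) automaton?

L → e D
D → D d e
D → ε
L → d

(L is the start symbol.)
{ [L → . d], [L → . e D], [L' → . L] }

First, augment the grammar with L' → L
I₀ = CLOSURE({ [L' → . L] }):
  [L' → . L] has the dot before L: add [L → . e D], [L → . d]
No further items can be added.

I₀ = { [L → . d], [L → . e D], [L' → . L] }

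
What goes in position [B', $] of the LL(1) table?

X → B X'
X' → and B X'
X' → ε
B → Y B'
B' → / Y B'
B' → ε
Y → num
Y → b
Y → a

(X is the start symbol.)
To find M[B', $], we find productions for B' where $ is in the predict set (PREDICT(N → α) = (FIRST(α) \ {ε}) ∪ (FOLLOW(N) if α ⇒* ε)).

Relevant sets:
  FOLLOW(B') = { $, 'and' }

B' → / Y B': PREDICT = { '/' }
B' → ε: PREDICT = { $, 'and' }
  $ is in predict set, so this production goes in M[B', $]

M[B', $] = B' → ε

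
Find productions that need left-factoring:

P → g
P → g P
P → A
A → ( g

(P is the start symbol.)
Left-factoring is needed when two productions for the same non-terminal
share a common prefix on the right-hand side.

Productions for P:
  P → g
  P → g P
  P → A

Found common prefix 'g' in productions for P

Answer: Yes, P has productions with common prefix 'g'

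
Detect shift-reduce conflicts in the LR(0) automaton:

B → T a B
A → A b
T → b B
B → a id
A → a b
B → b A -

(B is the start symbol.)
Augment with B' → B and build the canonical LR(0) collection (I0 = CLOSURE({[B' → . B]}), then GOTO on every symbol after a dot until no new states appear). It has 14 states:
  I0: { [B → . T a B], [B → . a id], [B → . b A -], [B' → . B], [T → . b B] }  — shift
  I1: { [B' → B .] }  — accept
  I2: { [B → T . a B] }  — shift
  I3: { [B → a . id] }  — shift
  I4: { [A → . A b], [A → . a b], [B → . T a B], [B → . a id], [B → . b A -], [B → b . A -], [T → . b B], [T → b . B] }  — shift
  I5: { [A → A . b], [B → b A . -] }  — shift
  I6: { [T → b B .] }  — reduce
  I7: { [A → a . b], [B → a . id] }  — shift
  I8: { [A → a b .] }  — reduce
  I9: { [B → a id .] }  — reduce
  I10: { [B → b A - .] }  — reduce
  I11: { [A → A b .] }  — reduce
  I12: { [B → . T a B], [B → . a id], [B → . b A -], [B → T a . B], [T → . b B] }  — shift
  I13: { [B → T a B .] }  — reduce

No state contains both a complete item and a shift item.

Answer: No shift-reduce conflicts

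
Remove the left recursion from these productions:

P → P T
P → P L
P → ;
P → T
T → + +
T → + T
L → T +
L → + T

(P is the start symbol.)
P → ; P'
P → T P'
P' → T P'
P' → L P'
P' → ε
T → + +
T → + T
L → T +
L → + T

P is directly left-recursive. The standard transformation for
  A → A α₁ | ... | A α_m | β₁ | ... | β_n
is
  A  → β₁ A' | ... | β_n A'
  A' → α₁ A' | ... | α_m A' | ε

P → ; becomes P → ; P'
P → T becomes P → T P'
P → P T becomes P' → T P'
P → P L becomes P' → L P'
Add P' → ε

Productions for other non-terminals are unchanged:
  T → + +
  T → + T
  L → T +
  L → + T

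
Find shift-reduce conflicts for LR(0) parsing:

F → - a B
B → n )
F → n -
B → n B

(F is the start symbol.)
Augment with F' → F and build the canonical LR(0) collection (I0 = CLOSURE({[F' → . F]}), then GOTO on every symbol after a dot until no new states appear). It has 10 states:
  I0: { [F → . - a B], [F → . n -], [F' → . F] }  — shift
  I1: { [F → - . a B] }  — shift
  I2: { [F' → F .] }  — accept
  I3: { [F → n . -] }  — shift
  I4: { [F → n - .] }  — reduce
  I5: { [B → . n )], [B → . n B], [F → - a . B] }  — shift
  I6: { [F → - a B .] }  — reduce
  I7: { [B → . n )], [B → . n B], [B → n . )], [B → n . B] }  — shift
  I8: { [B → n ) .] }  — reduce
  I9: { [B → n B .] }  — reduce

No state contains both a complete item and a shift item.

Answer: No shift-reduce conflicts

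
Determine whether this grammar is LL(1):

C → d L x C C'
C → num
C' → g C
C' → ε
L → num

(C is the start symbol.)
Relevant sets:
  FOLLOW(C') = { $, 'g' }

For C:
  PREDICT(C → d L x C C') = { 'd' }
  PREDICT(C → num) = { 'num' }
For C':
  PREDICT(C' → g C) = { 'g' }
  PREDICT(C' → ε) = { $, 'g' }
L has a single production, so nothing to check there.

Conflict found: Predict set conflict for C': { 'g' }
The grammar is NOT LL(1).

Answer: No. Predict set conflict for C': { 'g' }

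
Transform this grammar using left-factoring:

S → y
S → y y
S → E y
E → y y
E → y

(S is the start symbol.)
Left-factoring transforms A → αβ₁ | αβ₂ into A → αA' and A' → β₁ | β₂
(α is the longest common prefix among the alternatives). Repeat until
no nonterminal has two alternatives with a common prefix.

Round 1: S has alternatives sharing prefix 'y'. Introduce S': S → y S'
  Add: S' → ε
  Add: S' → y

Round 2: E has alternatives sharing prefix 'y'. Introduce E': E → y E'
  Add: E' → y
  Add: E' → ε

No remaining common prefixes — done.

Resulting grammar:
S → y S'
S' → ε
S' → y
S → E y
E → y E'
E' → y
E' → ε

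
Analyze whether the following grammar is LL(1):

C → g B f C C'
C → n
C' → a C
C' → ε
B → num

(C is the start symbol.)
No. Predict set conflict for C': { 'a' }

Relevant sets:
  FOLLOW(C') = { $, 'a' }

For C:
  PREDICT(C → g B f C C') = { 'g' }
  PREDICT(C → n) = { 'n' }
For C':
  PREDICT(C' → a C) = { 'a' }
  PREDICT(C' → ε) = { $, 'a' }
B has a single production, so nothing to check there.

Conflict found: Predict set conflict for C': { 'a' }
The grammar is NOT LL(1).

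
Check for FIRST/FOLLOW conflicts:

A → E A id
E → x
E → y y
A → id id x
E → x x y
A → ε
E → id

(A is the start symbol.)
Yes. A → E A id with FOLLOW(A) on { 'id' }; A → id id x with FOLLOW(A) on { 'id' }

Nullable non-terminals: A.
FIRST sets used below: FIRST(E) = { 'id', 'x', 'y' }

A: nullable alternative(s) A → ε; FOLLOW(A) = { $, 'id' }
  A → E A id: FIRST \ {ε} = { 'id', 'x', 'y' } — overlaps FOLLOW(A) on { 'id' }: CONFLICT
  A → id id x: FIRST \ {ε} = { 'id' } — overlaps FOLLOW(A) on { 'id' }: CONFLICT
  A → ε: FIRST \ {ε} = { } — this is the only nullable alternative, skip

E has no nullable alternative, so no FIRST/FOLLOW check is needed there.

So the grammar has 2 FIRST/FOLLOW conflicts (marked CONFLICT above).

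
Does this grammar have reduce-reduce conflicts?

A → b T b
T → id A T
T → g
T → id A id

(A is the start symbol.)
A reduce-reduce conflict occurs when an LR(0) state has two complete items [A → α .] and [B → β .] — both call for a reduction, and with no lookahead the parser cannot choose between them.

Augment with A' → A and build the canonical LR(0) collection (I0 = CLOSURE({[A' → . A]}), then GOTO on every symbol after a dot until no new states appear). It has 10 states:
  I0: { [A → . b T b], [A' → . A] }  — shift
  I1: { [A' → A .] }  — accept
  I2: { [A → b . T b], [T → . g], [T → . id A T], [T → . id A id] }  — shift
  I3: { [A → b T . b] }  — shift
  I4: { [T → g .] }  — reduce
  I5: { [A → . b T b], [T → id . A T], [T → id . A id] }  — shift
  I6: { [T → . g], [T → . id A T], [T → . id A id], [T → id A . T], [T → id A . id] }  — shift
  I7: { [T → id A T .] }  — reduce
  I8: { [A → . b T b], [T → id . A T], [T → id . A id], [T → id A id .] }  — shift, reduce
  I9: { [A → b T b .] }  — reduce

No state contains more than one complete item.

Answer: No reduce-reduce conflicts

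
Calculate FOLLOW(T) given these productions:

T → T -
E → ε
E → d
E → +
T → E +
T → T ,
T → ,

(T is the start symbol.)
{ $, ',', '-' }

To compute FOLLOW(T), find every occurrence of T on a right-hand side N → α T β: add FIRST(β) \ {ε}, and if β is empty or nullable also add FOLLOW(N). Iterate to a fixed point.

T is the start symbol, so $ ∈ FOLLOW(T).
In T → T -: T is followed by '-', add FIRST('-') \ {ε} = { '-' }
In T → T ,: T is followed by ',', add FIRST(',') \ {ε} = { ',' }

Taking the union: FOLLOW(T) = { $, ',', '-' }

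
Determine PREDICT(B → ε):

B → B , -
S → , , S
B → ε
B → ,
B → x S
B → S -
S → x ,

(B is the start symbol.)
PREDICT(B → ε) = (FIRST(RHS) \ {ε}) ∪ (FOLLOW(B) if ε ∈ FIRST(RHS), i.e. RHS ⇒* ε)
The right-hand side is ε (FIRST(ε) = { ε }), so the predict set is FOLLOW(B) = { $, ',' }
PREDICT(B → ε) = { $, ',' }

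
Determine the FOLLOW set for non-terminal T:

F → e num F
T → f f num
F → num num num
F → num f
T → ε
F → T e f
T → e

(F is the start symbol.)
To compute FOLLOW(T), find every occurrence of T on a right-hand side N → α T β: add FIRST(β) \ {ε}, and if β is empty or nullable also add FOLLOW(N). Iterate to a fixed point.

In F → T e f: T is followed by e f, add FIRST(e f) \ {ε} = { 'e' }

Taking the union: FOLLOW(T) = { 'e' }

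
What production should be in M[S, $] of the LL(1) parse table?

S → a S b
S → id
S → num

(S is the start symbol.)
To find M[S, $], we find productions for S where $ is in the predict set (PREDICT(N → α) = (FIRST(α) \ {ε}) ∪ (FOLLOW(N) if α ⇒* ε)).

S → a S b: PREDICT = { 'a' }
S → id: PREDICT = { 'id' }
S → num: PREDICT = { 'num' }

M[S, $] is empty (no production applies)

Answer: Empty (error entry)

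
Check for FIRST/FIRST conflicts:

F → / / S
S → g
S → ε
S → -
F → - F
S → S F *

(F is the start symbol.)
A FIRST/FIRST conflict occurs when two productions N → α and N → β for the same non-terminal have FIRST(α) ∩ FIRST(β) ≠ ∅ (with ε ∈ FIRST of a nullable right-hand side, so two nullable alternatives also conflict).

FIRST sets of the non-terminals at (or reachable through a nullable prefix from) the front of some alternative:
  FIRST(S) = { '-', '/', 'g', ε }
  FIRST(F) = { '-', '/' }

Productions for F:
  F → / / S: FIRST = { '/' }
  F → - F: FIRST = { '-' }
Productions for S:
  S → g: FIRST = { 'g' }
  S → ε: FIRST = { ε }
  S → -: FIRST = { '-' }
  S → S F *: FIRST = { '-', '/', 'g' }

Conflict for S: S → g and S → S F *
  Overlap: { 'g' }
Conflict for S: S → - and S → S F *
  Overlap: { '-' }

Answer: Yes. S → g / S → S F '*' on { 'g' }; S → '-' / S → S F '*' on { '-' }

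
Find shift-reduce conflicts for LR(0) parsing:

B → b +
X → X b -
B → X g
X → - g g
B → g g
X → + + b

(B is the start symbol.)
No shift-reduce conflicts

A shift-reduce conflict occurs when an LR(0) state has both:
  - a complete (reduce) item [A → α .] (dot at the end), and
  - a shift item [B → β . c γ] (dot before a terminal).

Augment with B' → B and build the canonical LR(0) collection (I0 = CLOSURE({[B' → . B]}), then GOTO on every symbol after a dot until no new states appear). It has 16 states:
  I0: { [B → . X g], [B → . b +], [B → . g g], [B' → . B], [X → . + + b], [X → . - g g], [X → . X b -] }  — shift
  I1: { [X → + . + b] }  — shift
  I2: { [X → - . g g] }  — shift
  I3: { [B' → B .] }  — accept
  I4: { [B → X . g], [X → X . b -] }  — shift
  I5: { [B → b . +] }  — shift
  I6: { [B → g . g] }  — shift
  I7: { [B → g g .] }  — reduce
  I8: { [B → b + .] }  — reduce
  I9: { [X → X b . -] }  — shift
  I10: { [B → X g .] }  — reduce
  I11: { [X → X b - .] }  — reduce
  I12: { [X → - g . g] }  — shift
  I13: { [X → - g g .] }  — reduce
  I14: { [X → + + . b] }  — shift
  I15: { [X → + + b .] }  — reduce

No state contains both a complete item and a shift item.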